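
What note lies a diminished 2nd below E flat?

D#

A second below E lands on the letter D.
A diminished second spans 0 semitones, so Eb moves to pitch class 3. On the letter D that is D#.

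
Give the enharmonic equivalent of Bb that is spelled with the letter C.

Plain C sits 2 semitones above Bb, so on the letter C the same pitch needs a double flat: Cbb.

Cbb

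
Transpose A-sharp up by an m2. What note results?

A second above A lands on the letter B.
A minor second spans 1 semitone, so A# moves to pitch class 11. On the letter B that is B.

B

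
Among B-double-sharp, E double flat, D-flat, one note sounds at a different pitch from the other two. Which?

In 12-tone equal temperament, enharmonic equivalents share a pitch class. B## is pitch class 1; Ebb is pitch class 2; Db is pitch class 1.
B## and Db share pitch class 1, while Ebb is pitch class 2.

Ebb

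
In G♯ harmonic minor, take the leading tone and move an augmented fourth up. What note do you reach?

B##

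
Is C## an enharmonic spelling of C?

Two spellings are enharmonically equivalent only if they share a pitch class.
Here C## → 2, C → 0; 0 ≠ 2, so they are not.

No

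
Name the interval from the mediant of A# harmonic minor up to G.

diminished fifth

The mediant of A# harmonic minor is C#.
C# up to G: letters C→G make it a fifth; 6 semitones makes it diminished.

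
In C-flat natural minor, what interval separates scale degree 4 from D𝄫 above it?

minor sixth

Scale degree 4 of Cb natural minor is Fb.
Fb up to Dbb: letters F→D make it a sixth; 8 semitones makes it minor.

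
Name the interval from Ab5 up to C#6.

augmented third

The letter names run A→C, a span of 2 letter steps, so the interval is some kind of third.
Ab to C# is 5 semitones. A major third is 4, so 5 makes it augmented.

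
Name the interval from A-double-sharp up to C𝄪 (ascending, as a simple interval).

minor third

Counting letters A–B–C gives a third.
A##→C## = 3 semitones, 1 narrower than the major third (4), so minor.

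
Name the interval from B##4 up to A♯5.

The letter names run B→A, a span of 6 letter steps, so the interval is some kind of seventh.
B## to A# is 9 semitones. A major seventh is 11, so 9 makes it diminished.

diminished seventh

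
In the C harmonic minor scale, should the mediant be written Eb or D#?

Each scale degree takes a distinct letter name. Degree 3 of a scale on C must use the letter E.
Eb and D# are enharmonically the same pitch, but only Eb uses the letter E, so it is the correct spelling here.

Eb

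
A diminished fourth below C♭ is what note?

G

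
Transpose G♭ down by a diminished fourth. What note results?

D

G down a perfect fourth is D, so the target letter is D.
From Gb, a diminished fourth is 4 semitones down: D.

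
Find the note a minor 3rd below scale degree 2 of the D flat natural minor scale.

C

Scale degree 2 of Db natural minor is Eb.
A minor third (3 semitones) below Eb lands on the letter C, giving C.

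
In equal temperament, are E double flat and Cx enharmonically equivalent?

Yes

Ebb = pitch class 2 and C## = pitch class 2 — the same pitch class, so they are enharmonic equivalents.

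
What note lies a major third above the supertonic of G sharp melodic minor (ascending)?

The supertonic of G# melodic minor (ascending) is A#.
A major third (4 semitones) above A# lands on the letter C, giving C##.

C##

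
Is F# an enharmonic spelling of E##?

Yes

F# = pitch class 6 and E## = pitch class 6 — the same pitch class, so they are enharmonic equivalents.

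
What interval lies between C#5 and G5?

The letter names run C→G, a span of 4 letter steps, so the interval is some kind of fifth.
C# to G is 6 semitones. A perfect fifth is 7, so 6 makes it diminished.

diminished fifth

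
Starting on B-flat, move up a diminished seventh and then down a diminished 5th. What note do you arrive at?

A diminished seventh up from Bb is Abb (letter A, 9 semitones up).
A diminished fifth down from Abb is Db (letter D, 6 semitones down).

Db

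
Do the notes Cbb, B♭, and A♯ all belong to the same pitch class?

Yes

Cbb is pitch class 10; Bb is pitch class 10; A# is pitch class 10.
All spellings map to pitch class 10, so they are enharmonically equivalent.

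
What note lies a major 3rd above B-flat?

A third above B lands on the letter D.
A major third spans 4 semitones, so Bb moves to pitch class 2. On the letter D that is D.

D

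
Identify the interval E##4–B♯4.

The letter names run E→B, a span of 4 letter steps, so the interval is some kind of fifth.
E## to B# is 6 semitones. A perfect fifth is 7, so 6 makes it diminished.

diminished fifth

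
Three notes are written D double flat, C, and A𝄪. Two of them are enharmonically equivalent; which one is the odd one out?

A##

In 12-tone equal temperament, enharmonic equivalents share a pitch class. Dbb is pitch class 0; C is pitch class 0; A## is pitch class 11.
Dbb and C share pitch class 0, while A## is pitch class 11.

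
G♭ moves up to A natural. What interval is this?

augmented second

The letter names run G→A, a span of 1 letter step, so the interval is some kind of second.
Gb to A is 3 semitones. A major second is 2, so 3 makes it augmented.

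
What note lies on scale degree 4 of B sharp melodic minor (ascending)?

E#

Degree 4 takes the letter 3 steps above B, which is E.
In melodic minor (ascending), degree 4 sits 5 semitones above the tonic. B# + 5 semitones is pitch class 5, spelled on E as E#.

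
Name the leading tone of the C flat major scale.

Degree 7 takes the letter 6 steps above C, which is B.
In major, degree 7 sits 11 semitones above the tonic. Cb + 11 semitones is pitch class 10, spelled on B as Bb.

Bb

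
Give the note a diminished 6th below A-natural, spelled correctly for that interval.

C##

A sixth below A lands on the letter C.
A diminished sixth spans 7 semitones, so A moves to pitch class 2. On the letter C that is C##.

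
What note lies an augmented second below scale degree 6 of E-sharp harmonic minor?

Bb

Scale degree 6 of E# harmonic minor is C#.
An augmented second (3 semitones) below C# lands on the letter B, giving Bb.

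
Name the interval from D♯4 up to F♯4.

minor third

The letter names run D→F, a span of 2 letter steps, so the interval is some kind of third.
D# to F# is 3 semitones. A major third is 4, so 3 makes it minor.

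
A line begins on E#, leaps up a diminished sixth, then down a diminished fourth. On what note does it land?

A diminished sixth up from E# is C (letter C, 7 semitones up).
A diminished fourth down from C is G# (letter G, 4 semitones down).

G#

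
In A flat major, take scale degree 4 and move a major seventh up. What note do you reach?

Scale degree 4 of Ab major is Db.
A major seventh (11 semitones) above Db lands on the letter C, giving C.

C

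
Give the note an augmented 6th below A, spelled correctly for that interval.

Cb

A sixth below A lands on the letter C.
An augmented sixth spans 10 semitones, so A moves to pitch class 11. On the letter C that is Cb.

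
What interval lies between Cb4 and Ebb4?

The letter names run C→E, a span of 2 letter steps, so the interval is some kind of third.
Cb to Ebb is 3 semitones. A major third is 4, so 3 makes it minor.

minor third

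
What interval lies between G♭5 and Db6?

Counting letters G–A–B–C–D gives a fifth.
Gb→Db = 7 semitones, exactly the perfect fifth.

perfect fifth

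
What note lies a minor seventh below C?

D

C down a major seventh is Db, so the target letter is D.
From C, a minor seventh is 10 semitones down: D.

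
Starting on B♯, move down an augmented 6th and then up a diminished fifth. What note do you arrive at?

Ab

An augmented sixth down from B# is D (letter D, 10 semitones down).
A diminished fifth up from D is Ab (letter A, 6 semitones up).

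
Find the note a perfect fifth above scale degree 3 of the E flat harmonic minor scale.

Db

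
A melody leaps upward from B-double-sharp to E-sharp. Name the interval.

diminished fourth

The letter names run B→E, a span of 3 letter steps, so the interval is some kind of fourth.
B## to E# is 4 semitones. A perfect fourth is 5, so 4 makes it diminished.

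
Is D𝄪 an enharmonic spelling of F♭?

D## = pitch class 4 and Fb = pitch class 4 — the same pitch class, so they are enharmonic equivalents.

Yes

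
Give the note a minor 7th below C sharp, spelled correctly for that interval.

A seventh below C lands on the letter D.
A minor seventh spans 10 semitones, so C# moves to pitch class 3. On the letter D that is D#.

D#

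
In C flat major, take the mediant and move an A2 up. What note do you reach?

The mediant of Cb major is Eb.
An augmented second (3 semitones) above Eb lands on the letter F, giving F#.

F#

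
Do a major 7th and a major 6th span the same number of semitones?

No

A major seventh spans 11 semitones; a major sixth spans 9.
The spans differ, so they are not enharmonic equivalents.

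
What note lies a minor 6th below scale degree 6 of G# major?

G##

Scale degree 6 of G# major is E#.
A minor sixth (8 semitones) below E# lands on the letter G, giving G##.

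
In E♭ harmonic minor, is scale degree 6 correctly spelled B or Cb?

Cb

Each scale degree takes a distinct letter name. Degree 6 of a scale on E must use the letter C.
Cb and B are enharmonically the same pitch, but only Cb uses the letter C, so it is the correct spelling here.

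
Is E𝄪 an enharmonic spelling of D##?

No

Two spellings are enharmonically equivalent only if they share a pitch class.
Here E## → 6, D## → 4; 4 ≠ 6, so they are not.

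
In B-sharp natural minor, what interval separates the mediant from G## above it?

The mediant of B# natural minor is D#.
D# up to G##: letters D→G make it a fourth; 6 semitones makes it augmented.

augmented fourth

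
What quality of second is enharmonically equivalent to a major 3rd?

doubly augmented

A major third spans 4 semitones.
A second spanning 4 semitones is doubly augmented (the major second is 2).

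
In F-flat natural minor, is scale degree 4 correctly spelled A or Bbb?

Each scale degree takes a distinct letter name. Degree 4 of a scale on F must use the letter B.
Bbb and A are enharmonically the same pitch, but only Bbb uses the letter B, so it is the correct spelling here.

Bbb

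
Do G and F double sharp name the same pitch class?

Yes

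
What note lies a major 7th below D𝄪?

E#

D down a major seventh is Eb, so the target letter is E.
From D##, a major seventh is 11 semitones down: E#.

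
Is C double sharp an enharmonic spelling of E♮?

No

Two spellings are enharmonically equivalent only if they share a pitch class.
Here C## → 2, E → 4; 2 ≠ 4, so they are not.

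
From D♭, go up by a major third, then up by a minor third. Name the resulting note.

Ab

A major third up from Db is F (letter F, 4 semitones up).
A minor third up from F is Ab (letter A, 3 semitones up).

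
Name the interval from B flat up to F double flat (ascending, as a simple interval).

doubly diminished fifth

Counting letters B–C–D–E–F gives a fifth.
Bb→Fbb = 5 semitones, 2 narrower than the perfect fifth (7), so doubly diminished.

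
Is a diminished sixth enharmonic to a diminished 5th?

No

A diminished sixth spans 7 semitones; a diminished fifth spans 6.
The spans differ, so they are not enharmonic equivalents.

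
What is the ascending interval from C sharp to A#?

major sixth

The letter names run C→A, a span of 5 letter steps, so the interval is some kind of sixth.
C# to A# is 9 semitones. A major sixth is 9, so 9 makes it major.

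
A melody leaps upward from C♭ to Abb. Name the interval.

minor sixth

Counting letters C–D–E–F–G–A gives a sixth.
Cb→Abb = 8 semitones, 1 narrower than the major sixth (9), so minor.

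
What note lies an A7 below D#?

D down a major seventh is Eb, so the target letter is E.
From D#, an augmented seventh is 12 semitones down: Eb.

Eb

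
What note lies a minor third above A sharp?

A up a major third is C#, so the target letter is C.
From A#, a minor third is 3 semitones up: C#.

C#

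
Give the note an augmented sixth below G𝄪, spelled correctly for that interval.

G down a major sixth is Bb, so the target letter is B.
From G##, an augmented sixth is 10 semitones down: B.

B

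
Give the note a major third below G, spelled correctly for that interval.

G down a major third is Eb, so the target letter is E.
From G, a major third is 4 semitones down: Eb.

Eb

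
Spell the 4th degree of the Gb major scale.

Degree 4 takes the letter 3 steps above G, which is C.
In major, degree 4 sits 5 semitones above the tonic. Gb + 5 semitones is pitch class 11, spelled on C as Cb.

Cb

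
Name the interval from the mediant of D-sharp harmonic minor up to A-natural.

The mediant of D# harmonic minor is F#.
F# up to A: letters F→A make it a third; 3 semitones makes it minor.

minor third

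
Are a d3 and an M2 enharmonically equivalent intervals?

A diminished third spans 2 semitones; a major second spans 2.
They are enharmonically equivalent.

Yes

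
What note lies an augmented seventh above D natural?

C##

D up a major seventh is C#, so the target letter is C.
From D, an augmented seventh is 12 semitones up: C##.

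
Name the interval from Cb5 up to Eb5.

major third

Counting letters C–D–E gives a third.
Cb→Eb = 4 semitones, exactly the major third.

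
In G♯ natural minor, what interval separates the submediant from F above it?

The submediant of G# natural minor is E.
E up to F: letters E→F make it a second; 1 semitone makes it minor.

minor second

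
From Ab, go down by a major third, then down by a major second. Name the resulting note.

A major third down from Ab is Fb (letter F, 4 semitones down).
A major second down from Fb is Ebb (letter E, 2 semitones down).

Ebb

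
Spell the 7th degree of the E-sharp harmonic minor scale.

D##

The E# harmonic minor scale runs E# F## G# A# B# C# D##.
Degree 7 is D##.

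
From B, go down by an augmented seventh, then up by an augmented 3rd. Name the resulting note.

An augmented seventh down from B is Cb (letter C, 12 semitones down).
An augmented third up from Cb is E (letter E, 5 semitones up).

E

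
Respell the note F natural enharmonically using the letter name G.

Gbb

Plain G sits 2 semitones above F, so on the letter G the same pitch needs a double flat: Gbb.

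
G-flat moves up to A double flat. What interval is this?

The letter names run G→A, a span of 1 letter step, so the interval is some kind of second.
Gb to Abb is 1 semitone. A major second is 2, so 1 makes it minor.

minor second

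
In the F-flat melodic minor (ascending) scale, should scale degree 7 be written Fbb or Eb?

Eb

Each scale degree takes a distinct letter name. Degree 7 of a scale on F must use the letter E.
Eb and Fbb are enharmonically the same pitch, but only Eb uses the letter E, so it is the correct spelling here.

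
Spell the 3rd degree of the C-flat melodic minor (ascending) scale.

Degree 3 takes the letter 2 steps above C, which is E.
In melodic minor (ascending), degree 3 sits 3 semitones above the tonic. Cb + 3 semitones is pitch class 2, spelled on E as Ebb.

Ebb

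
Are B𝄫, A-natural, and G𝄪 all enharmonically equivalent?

Yes

Bbb = pitch class 9 and A = pitch class 9 and G## = pitch class 9 — the same pitch class, so they are enharmonic equivalents.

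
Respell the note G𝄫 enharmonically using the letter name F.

F

Plain F sits at the same pitch as Gbb, so on the letter F the same pitch needs a natural: F.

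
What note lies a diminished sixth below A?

C##

A sixth below A lands on the letter C.
A diminished sixth spans 7 semitones, so A moves to pitch class 2. On the letter C that is C##.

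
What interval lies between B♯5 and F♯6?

Counting letters B–C–D–E–F gives a fifth.
B#→F# = 6 semitones, 1 narrower than the perfect fifth (7), so diminished.

diminished fifth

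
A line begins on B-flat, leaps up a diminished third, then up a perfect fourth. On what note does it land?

A diminished third up from Bb is Dbb (letter D, 2 semitones up).
A perfect fourth up from Dbb is Gbb (letter G, 5 semitones up).

Gbb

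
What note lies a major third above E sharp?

G##

E up a major third is G#, so the target letter is G.
From E#, a major third is 4 semitones up: G##.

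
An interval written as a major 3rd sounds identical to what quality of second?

doubly augmented

A major third spans 4 semitones.
A second spanning 4 semitones is doubly augmented (the major second is 2).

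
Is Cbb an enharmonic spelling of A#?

Yes

Cbb is pitch class 10; A# is pitch class 10.
All spellings map to pitch class 10, so they are enharmonically equivalent.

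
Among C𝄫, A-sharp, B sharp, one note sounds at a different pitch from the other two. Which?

B#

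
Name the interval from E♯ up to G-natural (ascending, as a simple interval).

Counting letters E–F–G gives a third.
E#→G = 2 semitones, 2 narrower than the major third (4), so diminished.

diminished third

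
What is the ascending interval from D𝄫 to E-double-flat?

The letter names run D→E, a span of 1 letter step, so the interval is some kind of second.
Dbb to Ebb is 2 semitones. A major second is 2, so 2 makes it major.

major second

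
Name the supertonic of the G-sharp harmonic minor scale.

The G# harmonic minor scale runs G# A# B C# D# E F##.
Degree 2 is A#.

A#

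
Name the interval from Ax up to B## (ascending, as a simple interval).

The letter names run A→B, a span of 1 letter step, so the interval is some kind of second.
A## to B## is 2 semitones. A major second is 2, so 2 makes it major.

major second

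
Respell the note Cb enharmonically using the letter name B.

Cb is pitch class 11. The letter B alone is pitch class 11.
Pitch class 11 on B needs no accidental: B.

B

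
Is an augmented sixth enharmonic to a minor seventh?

Yes

An augmented sixth spans 10 semitones; a minor seventh spans 10.
They are enharmonically equivalent.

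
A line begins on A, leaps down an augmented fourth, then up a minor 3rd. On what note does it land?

Gb

An augmented fourth down from A is Eb (letter E, 6 semitones down).
A minor third up from Eb is Gb (letter G, 3 semitones up).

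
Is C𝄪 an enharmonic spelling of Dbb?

No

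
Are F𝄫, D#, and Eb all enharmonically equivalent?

Fbb = pitch class 3 and D# = pitch class 3 and Eb = pitch class 3 — the same pitch class, so they are enharmonic equivalents.

Yes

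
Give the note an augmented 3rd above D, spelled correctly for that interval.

F##

A third above D lands on the letter F.
An augmented third spans 5 semitones, so D moves to pitch class 7. On the letter F that is F##.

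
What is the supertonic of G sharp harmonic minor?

A#

Degree 2 takes the letter 1 step above G, which is A.
In harmonic minor, degree 2 sits 2 semitones above the tonic. G# + 2 semitones is pitch class 10, spelled on A as A#.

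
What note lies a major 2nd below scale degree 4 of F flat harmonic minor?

Scale degree 4 of Fb harmonic minor is Bbb.
A major second (2 semitones) below Bbb lands on the letter A, giving Abb.

Abb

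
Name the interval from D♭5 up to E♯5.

The letter names run D→E, a span of 1 letter step, so the interval is some kind of second.
Db to E# is 4 semitones. A major second is 2, so 4 makes it doubly augmented.

doubly augmented second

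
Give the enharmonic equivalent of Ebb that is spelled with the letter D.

D

Plain D sits at the same pitch as Ebb, so on the letter D the same pitch needs a natural: D.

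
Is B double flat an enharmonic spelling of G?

No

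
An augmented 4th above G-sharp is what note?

A fourth above G lands on the letter C.
An augmented fourth spans 6 semitones, so G# moves to pitch class 2. On the letter C that is C##.

C##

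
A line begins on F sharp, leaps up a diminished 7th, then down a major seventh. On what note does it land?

Fb

A diminished seventh up from F# is Eb (letter E, 9 semitones up).
A major seventh down from Eb is Fb (letter F, 11 semitones down).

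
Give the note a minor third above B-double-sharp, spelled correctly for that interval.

B up a major third is D#, so the target letter is D.
From B##, a minor third is 3 semitones up: D##.

D##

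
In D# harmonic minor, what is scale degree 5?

Degree 5 takes the letter 4 steps above D, which is A.
In harmonic minor, degree 5 sits 7 semitones above the tonic. D# + 7 semitones is pitch class 10, spelled on A as A#.

A#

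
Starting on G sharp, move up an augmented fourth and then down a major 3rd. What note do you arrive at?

A#

An augmented fourth up from G# is C## (letter C, 6 semitones up).
A major third down from C## is A# (letter A, 4 semitones down).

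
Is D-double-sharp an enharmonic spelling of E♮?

Yes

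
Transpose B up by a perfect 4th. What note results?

A fourth above B lands on the letter E.
A perfect fourth spans 5 semitones, so B moves to pitch class 4. On the letter E that is E.

E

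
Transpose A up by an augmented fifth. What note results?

A fifth above A lands on the letter E.
An augmented fifth spans 8 semitones, so A moves to pitch class 5. On the letter E that is E#.

E#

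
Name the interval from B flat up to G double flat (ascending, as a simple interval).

diminished sixth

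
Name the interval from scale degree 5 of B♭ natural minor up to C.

perfect fifth

Scale degree 5 of Bb natural minor is F.
F up to C: letters F→C make it a fifth; 7 semitones makes it perfect.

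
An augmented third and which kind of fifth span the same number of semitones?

An augmented third spans 5 semitones.
A fifth spanning 5 semitones is doubly diminished (the perfect fifth is 7).

doubly diminished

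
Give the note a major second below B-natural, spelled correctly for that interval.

A second below B lands on the letter A.
A major second spans 2 semitones, so B moves to pitch class 9. On the letter A that is A.

A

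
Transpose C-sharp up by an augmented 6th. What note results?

A sixth above C lands on the letter A.
An augmented sixth spans 10 semitones, so C# moves to pitch class 11. On the letter A that is A##.

A##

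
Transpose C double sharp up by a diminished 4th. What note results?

A fourth above C lands on the letter F.
A diminished fourth spans 4 semitones, so C## moves to pitch class 6. On the letter F that is F#.

F#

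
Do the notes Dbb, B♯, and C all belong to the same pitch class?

Dbb = pitch class 0 and B# = pitch class 0 and C = pitch class 0 — the same pitch class, so they are enharmonic equivalents.

Yes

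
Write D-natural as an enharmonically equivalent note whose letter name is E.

Ebb

Plain E sits 2 semitones above D, so on the letter E the same pitch needs a double flat: Ebb.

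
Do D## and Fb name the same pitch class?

D## = pitch class 4 and Fb = pitch class 4 — the same pitch class, so they are enharmonic equivalents.

Yes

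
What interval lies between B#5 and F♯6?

Counting letters B–C–D–E–F gives a fifth.
B#→F# = 6 semitones, 1 narrower than the perfect fifth (7), so diminished.

diminished fifth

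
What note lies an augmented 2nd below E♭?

Dbb

E down a major second is D, so the target letter is D.
From Eb, an augmented second is 3 semitones down: Dbb.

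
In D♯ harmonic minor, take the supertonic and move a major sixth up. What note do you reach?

C##

The supertonic of D# harmonic minor is E#.
A major sixth (9 semitones) above E# lands on the letter C, giving C##.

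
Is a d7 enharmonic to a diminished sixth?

A diminished seventh spans 9 semitones; a diminished sixth spans 7.
The spans differ, so they are not enharmonic equivalents.

No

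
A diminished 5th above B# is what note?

A fifth above B lands on the letter F.
A diminished fifth spans 6 semitones, so B# moves to pitch class 6. On the letter F that is F#.

F#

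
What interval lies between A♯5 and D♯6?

perfect fourth

The letter names run A→D, a span of 3 letter steps, so the interval is some kind of fourth.
A# to D# is 5 semitones. A perfect fourth is 5, so 5 makes it perfect.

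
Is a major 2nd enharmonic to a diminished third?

Yes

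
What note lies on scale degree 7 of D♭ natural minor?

The Db natural minor scale runs Db Eb Fb Gb Ab Bbb Cb.
Degree 7 is Cb.

Cb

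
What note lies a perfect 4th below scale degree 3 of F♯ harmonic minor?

E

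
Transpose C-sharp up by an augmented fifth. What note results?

G##

A fifth above C lands on the letter G.
An augmented fifth spans 8 semitones, so C# moves to pitch class 9. On the letter G that is G##.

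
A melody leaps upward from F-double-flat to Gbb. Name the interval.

major second

The letter names run F→G, a span of 1 letter step, so the interval is some kind of second.
Fbb to Gbb is 2 semitones. A major second is 2, so 2 makes it major.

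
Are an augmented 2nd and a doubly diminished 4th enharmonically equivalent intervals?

An augmented second spans 3 semitones; a doubly diminished fourth spans 3.
They are enharmonically equivalent.

Yes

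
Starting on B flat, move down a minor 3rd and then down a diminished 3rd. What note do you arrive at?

E#

A minor third down from Bb is G (letter G, 3 semitones down).
A diminished third down from G is E# (letter E, 2 semitones down).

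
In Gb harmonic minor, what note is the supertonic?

The Gb harmonic minor scale runs Gb Ab Bbb Cb Db Ebb F.
Degree 2 is Ab.

Ab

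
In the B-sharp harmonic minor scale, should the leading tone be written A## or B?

Each scale degree takes a distinct letter name. Degree 7 of a scale on B must use the letter A.
A## and B are enharmonically the same pitch, but only A## uses the letter A, so it is the correct spelling here.

A##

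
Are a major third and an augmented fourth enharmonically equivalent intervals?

No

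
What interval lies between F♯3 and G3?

Counting letters F–G gives a second.
F#→G = 1 semitone, 1 narrower than the major second (2), so minor.

minor second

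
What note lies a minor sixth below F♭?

Ab

A sixth below F lands on the letter A.
A minor sixth spans 8 semitones, so Fb moves to pitch class 8. On the letter A that is Ab.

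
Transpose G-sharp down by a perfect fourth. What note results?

D#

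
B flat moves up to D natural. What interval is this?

The letter names run B→D, a span of 2 letter steps, so the interval is some kind of third.
Bb to D is 4 semitones. A major third is 4, so 4 makes it major.

major third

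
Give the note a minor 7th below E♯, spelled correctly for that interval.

F##

A seventh below E lands on the letter F.
A minor seventh spans 10 semitones, so E# moves to pitch class 7. On the letter F that is F##.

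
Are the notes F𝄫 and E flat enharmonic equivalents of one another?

Yes

Fbb is pitch class 3; Eb is pitch class 3.
All spellings map to pitch class 3, so they are enharmonically equivalent.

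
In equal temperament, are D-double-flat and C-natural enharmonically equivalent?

Yes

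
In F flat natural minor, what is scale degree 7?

The Fb natural minor scale runs Fb Gb Abb Bbb Cb Dbb Ebb.
Degree 7 is Ebb.

Ebb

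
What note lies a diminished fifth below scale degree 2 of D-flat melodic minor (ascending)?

Scale degree 2 of Db melodic minor (ascending) is Eb.
A diminished fifth (6 semitones) below Eb lands on the letter A, giving A.

A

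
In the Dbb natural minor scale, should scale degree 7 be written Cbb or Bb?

Cbb

Each scale degree takes a distinct letter name. Degree 7 of a scale on D must use the letter C.
Cbb and Bb are enharmonically the same pitch, but only Cbb uses the letter C, so it is the correct spelling here.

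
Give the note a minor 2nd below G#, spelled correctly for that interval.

F##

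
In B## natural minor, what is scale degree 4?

Degree 4 takes the letter 3 steps above B, which is E.
In natural minor, degree 4 sits 5 semitones above the tonic. B## + 5 semitones is pitch class 6, spelled on E as E##.

E##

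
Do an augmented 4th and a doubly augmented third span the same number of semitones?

Yes

An augmented fourth spans 6 semitones; a doubly augmented third spans 6.
They are enharmonically equivalent.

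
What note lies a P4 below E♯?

E down a perfect fourth is B, so the target letter is B.
From E#, a perfect fourth is 5 semitones down: B#.

B#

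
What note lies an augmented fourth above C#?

F##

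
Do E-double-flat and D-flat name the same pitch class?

Two spellings are enharmonically equivalent only if they share a pitch class.
Here Ebb → 2, Db → 1; 1 ≠ 2, so they are not.

No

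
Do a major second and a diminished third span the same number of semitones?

Yes

A major second spans 2 semitones; a diminished third spans 2.
They are enharmonically equivalent.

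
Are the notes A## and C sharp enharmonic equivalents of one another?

Two spellings are enharmonically equivalent only if they share a pitch class.
Here A## → 11, C# → 1; 1 ≠ 11, so they are not.

No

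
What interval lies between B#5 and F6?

doubly diminished fifth

Counting letters B–C–D–E–F gives a fifth.
B#→F = 5 semitones, 2 narrower than the perfect fifth (7), so doubly diminished.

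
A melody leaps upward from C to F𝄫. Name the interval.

Counting letters C–D–E–F gives a fourth.
C→Fbb = 3 semitones, 2 narrower than the perfect fourth (5), so doubly diminished.

doubly diminished fourth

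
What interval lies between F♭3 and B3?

doubly augmented fourth

Counting letters F–G–A–B gives a fourth.
Fb→B = 7 semitones, 2 wider than the perfect fourth (5), so doubly augmented.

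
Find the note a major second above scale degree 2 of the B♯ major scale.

D##

Scale degree 2 of B# major is C##.
A major second (2 semitones) above C## lands on the letter D, giving D##.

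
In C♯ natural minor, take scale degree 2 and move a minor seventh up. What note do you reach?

C#

Scale degree 2 of C# natural minor is D#.
A minor seventh (10 semitones) above D# lands on the letter C, giving C#.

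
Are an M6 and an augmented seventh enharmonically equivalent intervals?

No

A major sixth spans 9 semitones; an augmented seventh spans 12.
The spans differ, so they are not enharmonic equivalents.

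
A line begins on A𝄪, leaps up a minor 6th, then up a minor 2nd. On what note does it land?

G#

A minor sixth up from A## is F## (letter F, 8 semitones up).
A minor second up from F## is G# (letter G, 1 semitone up).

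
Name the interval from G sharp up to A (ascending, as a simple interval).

The letter names run G→A, a span of 1 letter step, so the interval is some kind of second.
G# to A is 1 semitone. A major second is 2, so 1 makes it minor.

minor second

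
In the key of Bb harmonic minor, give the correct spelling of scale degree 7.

A

Degree 7 takes the letter 6 steps above B, which is A.
In harmonic minor, degree 7 sits 11 semitones above the tonic. Bb + 11 semitones is pitch class 9, spelled on A as A.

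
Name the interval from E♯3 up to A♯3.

perfect fourth

The letter names run E→A, a span of 3 letter steps, so the interval is some kind of fourth.
E# to A# is 5 semitones. A perfect fourth is 5, so 5 makes it perfect.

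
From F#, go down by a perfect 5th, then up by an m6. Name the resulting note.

G

A perfect fifth down from F# is B (letter B, 7 semitones down).
A minor sixth up from B is G (letter G, 8 semitones up).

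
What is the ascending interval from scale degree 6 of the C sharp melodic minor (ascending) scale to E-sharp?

Scale degree 6 of C# melodic minor (ascending) is A#.
A# up to E#: letters A→E make it a fifth; 7 semitones makes it perfect.

perfect fifth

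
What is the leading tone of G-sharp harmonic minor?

F##

Degree 7 takes the letter 6 steps above G, which is F.
In harmonic minor, degree 7 sits 11 semitones above the tonic. G# + 11 semitones is pitch class 7, spelled on F as F##.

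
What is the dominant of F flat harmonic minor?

The Fb harmonic minor scale runs Fb Gb Abb Bbb Cb Dbb Eb.
Degree 5 is Cb.

Cb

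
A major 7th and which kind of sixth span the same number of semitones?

doubly augmented

A major seventh spans 11 semitones.
A sixth spanning 11 semitones is doubly augmented (the major sixth is 9).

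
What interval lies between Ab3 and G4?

Counting letters A–B–C–D–E–F–G gives a seventh.
Ab→G = 11 semitones, exactly the major seventh.

major seventh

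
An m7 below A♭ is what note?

A seventh below A lands on the letter B.
A minor seventh spans 10 semitones, so Ab moves to pitch class 10. On the letter B that is Bb.

Bb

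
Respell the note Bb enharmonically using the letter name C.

Plain C sits 2 semitones above Bb, so on the letter C the same pitch needs a double flat: Cbb.

Cbb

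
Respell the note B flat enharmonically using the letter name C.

Plain C sits 2 semitones above Bb, so on the letter C the same pitch needs a double flat: Cbb.

Cbb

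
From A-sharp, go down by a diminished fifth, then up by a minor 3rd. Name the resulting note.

F##

A diminished fifth down from A# is D## (letter D, 6 semitones down).
A minor third up from D## is F## (letter F, 3 semitones up).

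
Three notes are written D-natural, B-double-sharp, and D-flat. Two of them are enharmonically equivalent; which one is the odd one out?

D

In 12-tone equal temperament, enharmonic equivalents share a pitch class. D is pitch class 2; B## is pitch class 1; Db is pitch class 1.
B## and Db share pitch class 1, while D is pitch class 2.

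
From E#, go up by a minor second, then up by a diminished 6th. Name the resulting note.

Db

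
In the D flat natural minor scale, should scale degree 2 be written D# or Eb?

Eb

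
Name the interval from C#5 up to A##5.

augmented sixth

The letter names run C→A, a span of 5 letter steps, so the interval is some kind of sixth.
C# to A## is 10 semitones. A major sixth is 9, so 10 makes it augmented.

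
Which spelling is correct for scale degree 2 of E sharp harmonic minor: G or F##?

Each scale degree takes a distinct letter name. Degree 2 of a scale on E must use the letter F.
F## and G are enharmonically the same pitch, but only F## uses the letter F, so it is the correct spelling here.

F##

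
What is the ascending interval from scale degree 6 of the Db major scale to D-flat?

minor third

Scale degree 6 of Db major is Bb.
Bb up to Db: letters B→D make it a third; 3 semitones makes it minor.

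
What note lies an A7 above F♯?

E##

A seventh above F lands on the letter E.
An augmented seventh spans 12 semitones, so F# moves to pitch class 6. On the letter E that is E##.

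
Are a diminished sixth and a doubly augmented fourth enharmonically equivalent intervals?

A diminished sixth spans 7 semitones; a doubly augmented fourth spans 7.
They are enharmonically equivalent.

Yes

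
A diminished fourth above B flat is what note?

Ebb

A fourth above B lands on the letter E.
A diminished fourth spans 4 semitones, so Bb moves to pitch class 2. On the letter E that is Ebb.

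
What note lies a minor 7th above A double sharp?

A up a major seventh is G#, so the target letter is G.
From A##, a minor seventh is 10 semitones up: G##.

G##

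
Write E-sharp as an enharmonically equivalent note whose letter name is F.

F

Plain F sits at the same pitch as E#, so on the letter F the same pitch needs a natural: F.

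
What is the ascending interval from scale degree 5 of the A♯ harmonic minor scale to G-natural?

Scale degree 5 of A# harmonic minor is E#.
E# up to G: letters E→G make it a third; 2 semitones makes it diminished.

diminished third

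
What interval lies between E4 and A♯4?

The letter names run E→A, a span of 3 letter steps, so the interval is some kind of fourth.
E to A# is 6 semitones. A perfect fourth is 5, so 6 makes it augmented.

augmented fourth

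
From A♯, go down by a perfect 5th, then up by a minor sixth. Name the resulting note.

A perfect fifth down from A# is D# (letter D, 7 semitones down).
A minor sixth up from D# is B (letter B, 8 semitones up).

B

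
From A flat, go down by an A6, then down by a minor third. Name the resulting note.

An augmented sixth down from Ab is Cbb (letter C, 10 semitones down).
A minor third down from Cbb is Abb (letter A, 3 semitones down).

Abb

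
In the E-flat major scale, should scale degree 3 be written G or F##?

G

Each scale degree takes a distinct letter name. Degree 3 of a scale on E must use the letter G.
G and F## are enharmonically the same pitch, but only G uses the letter G, so it is the correct spelling here.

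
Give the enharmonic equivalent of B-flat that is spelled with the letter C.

Cbb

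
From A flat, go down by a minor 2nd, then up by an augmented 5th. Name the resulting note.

D#

A minor second down from Ab is G (letter G, 1 semitone down).
An augmented fifth up from G is D# (letter D, 8 semitones up).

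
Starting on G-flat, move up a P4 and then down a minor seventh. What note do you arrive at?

Db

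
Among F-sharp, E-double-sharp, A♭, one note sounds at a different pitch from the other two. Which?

Ab

In 12-tone equal temperament, enharmonic equivalents share a pitch class. F# is pitch class 6; E## is pitch class 6; Ab is pitch class 8.
F# and E## share pitch class 6, while Ab is pitch class 8.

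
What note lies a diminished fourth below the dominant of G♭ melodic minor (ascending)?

A

The dominant of Gb melodic minor (ascending) is Db.
A diminished fourth (4 semitones) below Db lands on the letter A, giving A.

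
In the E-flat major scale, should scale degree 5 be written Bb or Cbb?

Bb

Each scale degree takes a distinct letter name. Degree 5 of a scale on E must use the letter B.
Bb and Cbb are enharmonically the same pitch, but only Bb uses the letter B, so it is the correct spelling here.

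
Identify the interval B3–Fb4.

Counting letters B–C–D–E–F gives a fifth.
B→Fb = 5 semitones, 2 narrower than the perfect fifth (7), so doubly diminished.

doubly diminished fifth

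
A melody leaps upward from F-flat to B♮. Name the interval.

The letter names run F→B, a span of 3 letter steps, so the interval is some kind of fourth.
Fb to B is 7 semitones. A perfect fourth is 5, so 7 makes it doubly augmented.

doubly augmented fourth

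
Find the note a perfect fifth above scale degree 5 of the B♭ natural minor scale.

Scale degree 5 of Bb natural minor is F.
A perfect fifth (7 semitones) above F lands on the letter C, giving C.

C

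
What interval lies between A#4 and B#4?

The letter names run A→B, a span of 1 letter step, so the interval is some kind of second.
A# to B# is 2 semitones. A major second is 2, so 2 makes it major.

major second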